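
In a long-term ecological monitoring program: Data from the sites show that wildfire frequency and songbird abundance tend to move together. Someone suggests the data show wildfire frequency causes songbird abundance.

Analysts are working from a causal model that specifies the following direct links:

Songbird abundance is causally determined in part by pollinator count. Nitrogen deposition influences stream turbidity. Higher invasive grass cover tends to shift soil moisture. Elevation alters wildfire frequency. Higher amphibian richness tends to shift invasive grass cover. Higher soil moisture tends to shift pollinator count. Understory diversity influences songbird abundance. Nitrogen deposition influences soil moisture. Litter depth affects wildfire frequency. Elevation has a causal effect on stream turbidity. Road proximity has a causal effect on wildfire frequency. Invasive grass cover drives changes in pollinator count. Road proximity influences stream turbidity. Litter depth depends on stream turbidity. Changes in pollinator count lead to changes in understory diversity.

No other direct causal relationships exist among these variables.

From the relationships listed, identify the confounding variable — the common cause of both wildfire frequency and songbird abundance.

nitrogen deposition

Nitrogen deposition has a causal path to wildfire frequency (nitrogen deposition → stream turbidity → litter depth → wildfire frequency) and a separate causal path to songbird abundance (nitrogen deposition → soil moisture → pollinator count → songbird abundance), so it is a common cause of both.
No stated relationship gives wildfire frequency a causal route to songbird abundance, so the correlation is explained by the shared upstream cause rather than a direct effect.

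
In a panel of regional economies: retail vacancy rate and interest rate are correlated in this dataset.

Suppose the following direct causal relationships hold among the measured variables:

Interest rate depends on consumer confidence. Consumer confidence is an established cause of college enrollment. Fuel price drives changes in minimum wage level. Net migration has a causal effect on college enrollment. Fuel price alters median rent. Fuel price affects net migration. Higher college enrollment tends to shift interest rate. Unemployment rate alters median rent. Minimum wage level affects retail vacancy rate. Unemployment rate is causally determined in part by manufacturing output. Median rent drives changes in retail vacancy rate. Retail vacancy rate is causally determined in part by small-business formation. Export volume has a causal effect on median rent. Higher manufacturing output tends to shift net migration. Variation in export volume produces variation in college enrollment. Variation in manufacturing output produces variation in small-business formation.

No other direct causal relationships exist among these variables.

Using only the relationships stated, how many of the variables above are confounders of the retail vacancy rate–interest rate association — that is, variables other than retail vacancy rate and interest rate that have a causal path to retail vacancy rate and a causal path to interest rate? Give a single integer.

The common causes are: export volume (to retail vacancy rate via export volume → median rent → retail vacancy rate; to interest rate via export volume → college enrollment → interest rate); fuel price (to retail vacancy rate via fuel price → median rent → retail vacancy rate; to interest rate via fuel price → net migration → college enrollment → interest rate); manufacturing output (to retail vacancy rate via manufacturing output → small-business formation → retail vacancy rate; to interest rate via manufacturing output → net migration → college enrollment → interest rate).
Every other variable lacks a causal path to at least one of retail vacancy rate and interest rate.

3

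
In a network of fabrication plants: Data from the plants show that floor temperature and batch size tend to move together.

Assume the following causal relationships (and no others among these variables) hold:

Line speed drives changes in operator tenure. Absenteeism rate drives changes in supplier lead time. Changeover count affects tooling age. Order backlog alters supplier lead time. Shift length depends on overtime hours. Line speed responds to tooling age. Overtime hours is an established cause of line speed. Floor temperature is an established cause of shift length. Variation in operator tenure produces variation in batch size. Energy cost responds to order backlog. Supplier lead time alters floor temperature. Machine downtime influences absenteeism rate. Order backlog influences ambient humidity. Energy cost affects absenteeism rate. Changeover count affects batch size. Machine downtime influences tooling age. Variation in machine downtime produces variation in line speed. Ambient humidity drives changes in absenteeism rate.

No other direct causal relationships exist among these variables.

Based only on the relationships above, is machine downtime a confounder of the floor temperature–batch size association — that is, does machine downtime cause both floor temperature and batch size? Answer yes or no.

yes

Machine downtime has a causal path to floor temperature (machine downtime → absenteeism rate → supplier lead time → floor temperature) and to batch size (machine downtime → line speed → operator tenure → batch size), so it is a common cause of both — a confounder.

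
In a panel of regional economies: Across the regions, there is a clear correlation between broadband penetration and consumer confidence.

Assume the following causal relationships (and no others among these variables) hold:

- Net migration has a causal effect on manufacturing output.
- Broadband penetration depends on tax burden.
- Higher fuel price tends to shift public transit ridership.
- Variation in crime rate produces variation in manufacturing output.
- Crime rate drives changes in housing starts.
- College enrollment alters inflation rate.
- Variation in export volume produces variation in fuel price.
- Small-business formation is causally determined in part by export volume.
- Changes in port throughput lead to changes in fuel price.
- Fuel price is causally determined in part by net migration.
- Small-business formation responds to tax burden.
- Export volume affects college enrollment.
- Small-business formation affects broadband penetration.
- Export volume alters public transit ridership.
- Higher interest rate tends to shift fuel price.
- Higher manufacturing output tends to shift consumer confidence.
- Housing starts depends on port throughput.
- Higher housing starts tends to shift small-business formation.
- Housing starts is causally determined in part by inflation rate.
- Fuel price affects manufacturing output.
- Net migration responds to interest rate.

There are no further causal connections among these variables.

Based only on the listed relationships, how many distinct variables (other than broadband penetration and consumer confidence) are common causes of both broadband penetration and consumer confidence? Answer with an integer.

3

The common causes are: crime rate (to broadband penetration via crime rate → housing starts → small-business formation → broadband penetration; to consumer confidence via crime rate → manufacturing output → consumer confidence); export volume (to broadband penetration via export volume → small-business formation → broadband penetration; to consumer confidence via export volume → fuel price → manufacturing output → consumer confidence); port throughput (to broadband penetration via port throughput → housing starts → small-business formation → broadband penetration; to consumer confidence via port throughput → fuel price → manufacturing output → consumer confidence).
Every other variable lacks a causal path to at least one of broadband penetration and consumer confidence.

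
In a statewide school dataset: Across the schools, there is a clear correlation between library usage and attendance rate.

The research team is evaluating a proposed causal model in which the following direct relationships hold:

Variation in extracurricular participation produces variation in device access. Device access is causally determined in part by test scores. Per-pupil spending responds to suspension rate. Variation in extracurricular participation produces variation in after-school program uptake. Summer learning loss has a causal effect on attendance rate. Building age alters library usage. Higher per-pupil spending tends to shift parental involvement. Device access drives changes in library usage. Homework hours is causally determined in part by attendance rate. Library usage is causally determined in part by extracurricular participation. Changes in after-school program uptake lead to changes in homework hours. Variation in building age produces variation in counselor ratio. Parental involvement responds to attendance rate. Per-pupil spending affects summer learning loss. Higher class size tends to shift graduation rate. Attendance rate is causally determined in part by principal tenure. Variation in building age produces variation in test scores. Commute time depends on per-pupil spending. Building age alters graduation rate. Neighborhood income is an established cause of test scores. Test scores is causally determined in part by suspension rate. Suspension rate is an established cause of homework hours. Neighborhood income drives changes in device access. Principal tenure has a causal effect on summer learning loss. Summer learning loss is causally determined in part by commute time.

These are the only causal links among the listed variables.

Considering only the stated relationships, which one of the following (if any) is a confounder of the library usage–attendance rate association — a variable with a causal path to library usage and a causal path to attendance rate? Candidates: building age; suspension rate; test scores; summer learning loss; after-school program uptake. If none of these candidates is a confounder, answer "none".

suspension rate

Suspension rate causes library usage (suspension rate → test scores → device access → library usage) and also causes attendance rate (suspension rate → per-pupil spending → summer learning loss → attendance rate); it is a common cause of both.
Each of the other candidates lacks a causal path to at least one of library usage and attendance rate, so they do not confound the relationship.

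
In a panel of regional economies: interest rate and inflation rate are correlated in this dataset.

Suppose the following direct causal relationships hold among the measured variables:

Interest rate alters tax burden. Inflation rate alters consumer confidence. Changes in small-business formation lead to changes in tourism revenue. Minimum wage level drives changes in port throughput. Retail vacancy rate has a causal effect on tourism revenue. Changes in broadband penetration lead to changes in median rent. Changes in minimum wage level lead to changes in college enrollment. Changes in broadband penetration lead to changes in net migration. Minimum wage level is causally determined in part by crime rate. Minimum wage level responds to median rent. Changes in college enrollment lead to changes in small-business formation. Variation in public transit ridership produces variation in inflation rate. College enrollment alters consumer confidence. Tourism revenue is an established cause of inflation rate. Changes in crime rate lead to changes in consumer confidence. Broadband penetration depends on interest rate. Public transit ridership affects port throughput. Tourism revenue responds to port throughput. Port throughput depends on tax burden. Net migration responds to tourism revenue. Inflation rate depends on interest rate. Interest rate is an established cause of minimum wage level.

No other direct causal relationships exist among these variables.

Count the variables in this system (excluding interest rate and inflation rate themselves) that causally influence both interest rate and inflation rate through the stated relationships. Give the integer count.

No listed variable has a causal path to both interest rate and inflation rate, so there are no common causes.

0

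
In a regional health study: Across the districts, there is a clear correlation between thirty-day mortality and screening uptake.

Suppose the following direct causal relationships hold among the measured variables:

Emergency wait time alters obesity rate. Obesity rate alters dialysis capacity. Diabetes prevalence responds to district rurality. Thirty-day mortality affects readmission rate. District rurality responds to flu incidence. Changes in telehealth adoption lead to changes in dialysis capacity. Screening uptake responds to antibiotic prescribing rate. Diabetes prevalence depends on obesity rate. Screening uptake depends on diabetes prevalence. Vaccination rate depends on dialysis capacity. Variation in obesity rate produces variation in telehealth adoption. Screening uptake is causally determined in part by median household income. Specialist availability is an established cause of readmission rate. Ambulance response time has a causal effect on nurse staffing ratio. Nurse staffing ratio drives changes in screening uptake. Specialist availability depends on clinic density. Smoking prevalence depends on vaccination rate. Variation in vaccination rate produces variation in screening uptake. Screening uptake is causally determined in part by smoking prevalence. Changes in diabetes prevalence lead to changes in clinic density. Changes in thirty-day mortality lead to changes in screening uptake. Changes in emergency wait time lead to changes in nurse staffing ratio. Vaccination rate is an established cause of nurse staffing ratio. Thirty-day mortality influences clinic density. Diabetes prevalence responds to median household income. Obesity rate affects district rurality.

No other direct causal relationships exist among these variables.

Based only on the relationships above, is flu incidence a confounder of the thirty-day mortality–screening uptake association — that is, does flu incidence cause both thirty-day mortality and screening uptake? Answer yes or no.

Flu incidence has no stated causal path to thirty-day mortality. A confounder must cause both variables, so flu incidence does not qualify.

no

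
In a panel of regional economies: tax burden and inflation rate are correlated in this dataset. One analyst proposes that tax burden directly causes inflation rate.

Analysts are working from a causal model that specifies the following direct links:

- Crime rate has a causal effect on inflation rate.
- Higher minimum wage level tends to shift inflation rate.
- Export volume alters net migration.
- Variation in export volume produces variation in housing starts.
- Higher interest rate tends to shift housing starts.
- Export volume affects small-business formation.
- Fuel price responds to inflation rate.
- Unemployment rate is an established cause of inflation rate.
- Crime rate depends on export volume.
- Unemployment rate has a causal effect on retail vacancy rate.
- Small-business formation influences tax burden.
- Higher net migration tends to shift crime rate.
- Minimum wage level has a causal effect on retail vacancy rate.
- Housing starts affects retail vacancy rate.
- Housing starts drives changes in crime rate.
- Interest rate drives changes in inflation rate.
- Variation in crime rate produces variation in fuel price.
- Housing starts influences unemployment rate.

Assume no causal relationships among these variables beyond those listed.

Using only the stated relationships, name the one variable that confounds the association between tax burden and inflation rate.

Export volume has a causal path to tax burden (export volume → small-business formation → tax burden) and a separate causal path to inflation rate (export volume → crime rate → inflation rate), so it is a common cause of both.
No stated relationship gives tax burden a causal route to inflation rate, so the correlation is explained by the shared upstream cause rather than a direct effect.

export volume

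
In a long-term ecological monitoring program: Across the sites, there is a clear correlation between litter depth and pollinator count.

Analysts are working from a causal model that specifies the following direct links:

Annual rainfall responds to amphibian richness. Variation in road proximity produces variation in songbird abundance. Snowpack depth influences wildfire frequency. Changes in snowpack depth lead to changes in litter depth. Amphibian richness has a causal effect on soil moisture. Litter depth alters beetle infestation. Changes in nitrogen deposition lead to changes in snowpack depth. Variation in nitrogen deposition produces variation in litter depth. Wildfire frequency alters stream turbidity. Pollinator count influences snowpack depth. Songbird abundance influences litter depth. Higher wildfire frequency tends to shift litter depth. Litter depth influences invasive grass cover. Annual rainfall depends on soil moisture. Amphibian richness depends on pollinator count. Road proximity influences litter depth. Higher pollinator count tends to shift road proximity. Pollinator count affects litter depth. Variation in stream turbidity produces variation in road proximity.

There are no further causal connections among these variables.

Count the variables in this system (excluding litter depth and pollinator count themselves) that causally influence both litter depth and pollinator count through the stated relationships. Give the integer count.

0

No listed variable has a causal path to both litter depth and pollinator count, so there are no common causes.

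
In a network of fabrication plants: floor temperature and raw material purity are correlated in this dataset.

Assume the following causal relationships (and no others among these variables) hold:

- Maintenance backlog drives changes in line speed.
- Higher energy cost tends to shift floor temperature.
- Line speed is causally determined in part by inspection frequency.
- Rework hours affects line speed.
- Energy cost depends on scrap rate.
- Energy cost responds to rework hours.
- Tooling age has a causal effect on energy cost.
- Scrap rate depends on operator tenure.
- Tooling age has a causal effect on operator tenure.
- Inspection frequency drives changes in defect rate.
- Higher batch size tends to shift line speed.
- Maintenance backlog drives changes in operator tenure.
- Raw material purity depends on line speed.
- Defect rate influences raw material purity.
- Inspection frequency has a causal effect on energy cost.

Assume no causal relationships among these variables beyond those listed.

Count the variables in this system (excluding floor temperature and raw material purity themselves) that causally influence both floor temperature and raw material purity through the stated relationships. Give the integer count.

The common causes are: inspection frequency (to floor temperature via inspection frequency → energy cost → floor temperature; to raw material purity via inspection frequency → defect rate → raw material purity); maintenance backlog (to floor temperature via maintenance backlog → operator tenure → scrap rate → energy cost → floor temperature; to raw material purity via maintenance backlog → line speed → raw material purity); rework hours (to floor temperature via rework hours → energy cost → floor temperature; to raw material purity via rework hours → line speed → raw material purity).
Every other variable lacks a causal path to at least one of floor temperature and raw material purity.

3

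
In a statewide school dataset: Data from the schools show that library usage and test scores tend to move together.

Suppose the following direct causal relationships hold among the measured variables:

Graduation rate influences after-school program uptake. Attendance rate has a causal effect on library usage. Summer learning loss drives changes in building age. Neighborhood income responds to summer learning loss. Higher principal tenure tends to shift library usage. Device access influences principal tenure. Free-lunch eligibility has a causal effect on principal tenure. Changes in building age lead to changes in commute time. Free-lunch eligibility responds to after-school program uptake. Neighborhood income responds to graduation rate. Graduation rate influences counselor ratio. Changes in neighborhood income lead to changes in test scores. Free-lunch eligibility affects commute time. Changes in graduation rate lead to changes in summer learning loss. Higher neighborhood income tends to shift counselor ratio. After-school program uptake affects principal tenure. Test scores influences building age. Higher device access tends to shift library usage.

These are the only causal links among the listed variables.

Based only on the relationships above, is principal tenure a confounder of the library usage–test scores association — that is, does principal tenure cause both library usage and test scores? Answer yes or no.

Principal tenure has no stated causal path to test scores. A confounder must cause both variables, so principal tenure does not qualify.

no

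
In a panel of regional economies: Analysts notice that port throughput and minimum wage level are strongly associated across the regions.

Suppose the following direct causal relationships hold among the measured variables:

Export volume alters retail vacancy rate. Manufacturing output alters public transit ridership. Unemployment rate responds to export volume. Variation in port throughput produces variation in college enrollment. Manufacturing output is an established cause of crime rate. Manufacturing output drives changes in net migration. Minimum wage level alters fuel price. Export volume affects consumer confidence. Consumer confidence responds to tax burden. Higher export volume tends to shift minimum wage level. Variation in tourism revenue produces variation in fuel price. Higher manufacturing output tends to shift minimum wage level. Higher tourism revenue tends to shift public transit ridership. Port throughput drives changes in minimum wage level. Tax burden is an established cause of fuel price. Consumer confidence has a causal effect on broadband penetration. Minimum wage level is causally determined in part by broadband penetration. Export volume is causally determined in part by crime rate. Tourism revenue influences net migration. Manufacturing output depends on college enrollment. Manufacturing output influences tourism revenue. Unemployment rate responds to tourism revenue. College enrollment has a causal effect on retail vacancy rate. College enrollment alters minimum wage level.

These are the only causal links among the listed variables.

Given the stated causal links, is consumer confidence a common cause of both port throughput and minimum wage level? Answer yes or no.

Consumer confidence has no stated causal path to port throughput. A confounder must cause both variables, so consumer confidence does not qualify.

no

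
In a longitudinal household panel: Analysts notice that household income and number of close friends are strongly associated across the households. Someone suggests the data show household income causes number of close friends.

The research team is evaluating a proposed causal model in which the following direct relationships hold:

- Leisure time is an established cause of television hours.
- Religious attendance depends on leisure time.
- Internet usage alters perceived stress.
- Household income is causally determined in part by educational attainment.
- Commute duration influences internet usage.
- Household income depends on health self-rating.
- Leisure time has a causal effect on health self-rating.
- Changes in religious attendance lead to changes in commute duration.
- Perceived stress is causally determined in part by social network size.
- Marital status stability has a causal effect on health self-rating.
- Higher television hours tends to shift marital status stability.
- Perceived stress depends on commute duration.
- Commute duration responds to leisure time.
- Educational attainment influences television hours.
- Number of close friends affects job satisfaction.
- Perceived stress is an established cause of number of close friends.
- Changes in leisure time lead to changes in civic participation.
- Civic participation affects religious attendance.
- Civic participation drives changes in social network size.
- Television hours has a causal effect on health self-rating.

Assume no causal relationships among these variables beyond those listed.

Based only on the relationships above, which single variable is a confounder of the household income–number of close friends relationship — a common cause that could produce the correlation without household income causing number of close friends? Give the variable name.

Leisure time has a causal path to household income (leisure time → health self-rating → household income) and a separate causal path to number of close friends (leisure time → commute duration → perceived stress → number of close friends), so it is a common cause of both.
No stated relationship gives household income a causal route to number of close friends, so the correlation is explained by the shared upstream cause rather than a direct effect.

leisure time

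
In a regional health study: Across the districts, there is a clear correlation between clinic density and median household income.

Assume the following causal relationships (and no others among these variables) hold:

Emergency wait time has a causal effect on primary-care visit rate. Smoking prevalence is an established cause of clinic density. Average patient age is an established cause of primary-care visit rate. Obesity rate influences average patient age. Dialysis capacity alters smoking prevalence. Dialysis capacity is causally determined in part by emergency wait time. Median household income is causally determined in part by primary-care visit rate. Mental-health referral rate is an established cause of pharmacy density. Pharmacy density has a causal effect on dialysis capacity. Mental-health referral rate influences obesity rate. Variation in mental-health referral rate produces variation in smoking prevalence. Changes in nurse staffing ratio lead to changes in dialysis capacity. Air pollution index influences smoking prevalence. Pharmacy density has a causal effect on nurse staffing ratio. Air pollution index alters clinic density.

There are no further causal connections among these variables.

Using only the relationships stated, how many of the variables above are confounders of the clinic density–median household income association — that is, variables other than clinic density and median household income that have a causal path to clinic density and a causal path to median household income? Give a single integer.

2

The common causes are: emergency wait time (to clinic density via emergency wait time → dialysis capacity → smoking prevalence → clinic density; to median household income via emergency wait time → primary-care visit rate → median household income); mental-health referral rate (to clinic density via mental-health referral rate → smoking prevalence → clinic density; to median household income via mental-health referral rate → obesity rate → average patient age → primary-care visit rate → median household income).
Every other variable lacks a causal path to at least one of clinic density and median household income.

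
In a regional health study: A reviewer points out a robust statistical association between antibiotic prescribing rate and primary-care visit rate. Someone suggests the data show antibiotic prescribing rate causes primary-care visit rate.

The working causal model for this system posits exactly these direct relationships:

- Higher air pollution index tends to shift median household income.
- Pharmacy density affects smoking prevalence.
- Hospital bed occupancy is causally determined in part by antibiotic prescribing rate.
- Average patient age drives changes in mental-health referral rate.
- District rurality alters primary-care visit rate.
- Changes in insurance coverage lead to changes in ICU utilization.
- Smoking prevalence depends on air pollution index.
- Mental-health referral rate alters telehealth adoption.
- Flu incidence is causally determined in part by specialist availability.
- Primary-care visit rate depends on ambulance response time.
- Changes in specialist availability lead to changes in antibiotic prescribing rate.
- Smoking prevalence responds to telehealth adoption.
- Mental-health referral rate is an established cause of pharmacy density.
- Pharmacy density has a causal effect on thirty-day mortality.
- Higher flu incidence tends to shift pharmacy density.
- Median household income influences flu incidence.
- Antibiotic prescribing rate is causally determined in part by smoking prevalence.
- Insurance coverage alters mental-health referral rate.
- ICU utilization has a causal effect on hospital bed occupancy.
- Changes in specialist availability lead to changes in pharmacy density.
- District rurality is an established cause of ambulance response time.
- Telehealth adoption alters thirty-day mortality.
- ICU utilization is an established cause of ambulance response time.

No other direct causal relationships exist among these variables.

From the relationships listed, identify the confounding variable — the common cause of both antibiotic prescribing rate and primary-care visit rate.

Insurance coverage has a causal path to antibiotic prescribing rate (insurance coverage → mental-health referral rate → pharmacy density → smoking prevalence → antibiotic prescribing rate) and a separate causal path to primary-care visit rate (insurance coverage → ICU utilization → ambulance response time → primary-care visit rate), so it is a common cause of both.
No stated relationship gives antibiotic prescribing rate a causal route to primary-care visit rate, so the correlation is explained by the shared upstream cause rather than a direct effect.

insurance coverage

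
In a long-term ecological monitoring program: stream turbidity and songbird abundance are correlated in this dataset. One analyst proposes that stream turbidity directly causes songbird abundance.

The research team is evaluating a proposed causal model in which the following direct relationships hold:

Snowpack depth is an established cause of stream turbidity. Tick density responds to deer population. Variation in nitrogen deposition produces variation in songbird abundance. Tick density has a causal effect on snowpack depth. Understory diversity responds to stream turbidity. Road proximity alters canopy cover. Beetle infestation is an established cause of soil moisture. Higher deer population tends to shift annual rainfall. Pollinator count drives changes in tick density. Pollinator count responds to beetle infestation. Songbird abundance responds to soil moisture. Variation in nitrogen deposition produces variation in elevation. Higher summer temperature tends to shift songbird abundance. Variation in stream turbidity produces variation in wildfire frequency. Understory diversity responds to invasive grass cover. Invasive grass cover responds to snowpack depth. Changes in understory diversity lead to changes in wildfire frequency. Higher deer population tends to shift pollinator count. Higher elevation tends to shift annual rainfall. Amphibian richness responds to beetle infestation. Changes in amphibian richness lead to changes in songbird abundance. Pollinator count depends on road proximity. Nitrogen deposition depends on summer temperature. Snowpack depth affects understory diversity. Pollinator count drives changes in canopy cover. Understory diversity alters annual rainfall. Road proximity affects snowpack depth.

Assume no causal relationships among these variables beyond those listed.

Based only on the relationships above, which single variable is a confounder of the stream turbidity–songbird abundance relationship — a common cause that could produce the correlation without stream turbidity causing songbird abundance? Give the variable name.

beetle infestation

Beetle infestation has a causal path to stream turbidity (beetle infestation → pollinator count → tick density → snowpack depth → stream turbidity) and a separate causal path to songbird abundance (beetle infestation → soil moisture → songbird abundance), so it is a common cause of both.
No stated relationship gives stream turbidity a causal route to songbird abundance, so the correlation is explained by the shared upstream cause rather than a direct effect.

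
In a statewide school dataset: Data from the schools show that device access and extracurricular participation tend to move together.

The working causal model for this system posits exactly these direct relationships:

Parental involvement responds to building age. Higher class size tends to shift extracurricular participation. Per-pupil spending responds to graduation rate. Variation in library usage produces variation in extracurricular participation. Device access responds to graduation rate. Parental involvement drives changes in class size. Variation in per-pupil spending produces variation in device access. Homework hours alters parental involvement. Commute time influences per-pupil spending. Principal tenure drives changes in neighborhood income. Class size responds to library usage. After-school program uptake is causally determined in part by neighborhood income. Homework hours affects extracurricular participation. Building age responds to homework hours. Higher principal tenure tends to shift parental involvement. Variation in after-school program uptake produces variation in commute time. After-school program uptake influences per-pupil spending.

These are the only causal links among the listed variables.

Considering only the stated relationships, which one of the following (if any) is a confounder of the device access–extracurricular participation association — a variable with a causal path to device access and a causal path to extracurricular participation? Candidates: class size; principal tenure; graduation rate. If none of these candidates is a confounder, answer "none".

Principal tenure causes device access (principal tenure → neighborhood income → after-school program uptake → per-pupil spending → device access) and also causes extracurricular participation (principal tenure → parental involvement → class size → extracurricular participation); it is a common cause of both.
Each of the other candidates lacks a causal path to at least one of device access and extracurricular participation, so they do not confound the relationship.

principal tenure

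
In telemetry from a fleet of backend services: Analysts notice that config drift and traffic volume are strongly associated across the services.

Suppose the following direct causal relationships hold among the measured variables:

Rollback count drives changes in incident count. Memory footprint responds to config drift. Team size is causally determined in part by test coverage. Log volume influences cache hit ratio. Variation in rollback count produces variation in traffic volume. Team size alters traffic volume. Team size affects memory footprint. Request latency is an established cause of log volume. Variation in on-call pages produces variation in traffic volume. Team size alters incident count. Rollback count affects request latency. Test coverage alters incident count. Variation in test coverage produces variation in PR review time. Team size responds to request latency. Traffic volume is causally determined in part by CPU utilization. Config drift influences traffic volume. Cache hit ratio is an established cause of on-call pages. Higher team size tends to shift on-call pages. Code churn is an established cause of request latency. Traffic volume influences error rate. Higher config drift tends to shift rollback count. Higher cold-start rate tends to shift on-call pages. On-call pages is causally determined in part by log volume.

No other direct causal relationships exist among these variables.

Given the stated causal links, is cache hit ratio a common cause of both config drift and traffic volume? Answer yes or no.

Cache hit ratio has no stated causal path to config drift. A confounder must cause both variables, so cache hit ratio does not qualify.

no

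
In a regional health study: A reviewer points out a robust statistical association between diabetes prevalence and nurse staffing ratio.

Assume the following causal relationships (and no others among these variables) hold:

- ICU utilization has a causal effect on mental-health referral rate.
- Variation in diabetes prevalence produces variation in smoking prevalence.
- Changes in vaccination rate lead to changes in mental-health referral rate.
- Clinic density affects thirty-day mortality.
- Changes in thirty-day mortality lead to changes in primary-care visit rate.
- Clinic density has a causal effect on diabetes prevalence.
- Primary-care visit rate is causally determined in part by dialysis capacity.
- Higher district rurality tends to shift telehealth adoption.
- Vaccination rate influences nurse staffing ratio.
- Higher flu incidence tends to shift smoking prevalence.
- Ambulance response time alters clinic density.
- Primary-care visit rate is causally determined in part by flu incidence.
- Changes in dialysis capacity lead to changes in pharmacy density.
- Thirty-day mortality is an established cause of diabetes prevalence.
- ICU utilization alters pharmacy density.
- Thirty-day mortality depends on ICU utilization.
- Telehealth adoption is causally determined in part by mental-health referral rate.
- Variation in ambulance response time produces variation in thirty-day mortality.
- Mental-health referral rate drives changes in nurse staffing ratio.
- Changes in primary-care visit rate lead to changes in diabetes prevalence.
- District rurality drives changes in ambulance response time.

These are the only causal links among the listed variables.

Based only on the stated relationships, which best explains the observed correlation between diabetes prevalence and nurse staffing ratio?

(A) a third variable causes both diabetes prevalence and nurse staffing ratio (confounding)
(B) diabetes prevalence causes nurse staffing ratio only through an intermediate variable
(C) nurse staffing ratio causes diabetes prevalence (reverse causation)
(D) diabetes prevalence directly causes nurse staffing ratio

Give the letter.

A

ICU utilization causes diabetes prevalence (ICU utilization → thirty-day mortality → diabetes prevalence) and nurse staffing ratio (ICU utilization → mental-health referral rate → nurse staffing ratio) — a common cause creating the correlation.
There is no stated path from diabetes prevalence to nurse staffing ratio or from nurse staffing ratio to diabetes prevalence, so neither direct nor reverse causation applies.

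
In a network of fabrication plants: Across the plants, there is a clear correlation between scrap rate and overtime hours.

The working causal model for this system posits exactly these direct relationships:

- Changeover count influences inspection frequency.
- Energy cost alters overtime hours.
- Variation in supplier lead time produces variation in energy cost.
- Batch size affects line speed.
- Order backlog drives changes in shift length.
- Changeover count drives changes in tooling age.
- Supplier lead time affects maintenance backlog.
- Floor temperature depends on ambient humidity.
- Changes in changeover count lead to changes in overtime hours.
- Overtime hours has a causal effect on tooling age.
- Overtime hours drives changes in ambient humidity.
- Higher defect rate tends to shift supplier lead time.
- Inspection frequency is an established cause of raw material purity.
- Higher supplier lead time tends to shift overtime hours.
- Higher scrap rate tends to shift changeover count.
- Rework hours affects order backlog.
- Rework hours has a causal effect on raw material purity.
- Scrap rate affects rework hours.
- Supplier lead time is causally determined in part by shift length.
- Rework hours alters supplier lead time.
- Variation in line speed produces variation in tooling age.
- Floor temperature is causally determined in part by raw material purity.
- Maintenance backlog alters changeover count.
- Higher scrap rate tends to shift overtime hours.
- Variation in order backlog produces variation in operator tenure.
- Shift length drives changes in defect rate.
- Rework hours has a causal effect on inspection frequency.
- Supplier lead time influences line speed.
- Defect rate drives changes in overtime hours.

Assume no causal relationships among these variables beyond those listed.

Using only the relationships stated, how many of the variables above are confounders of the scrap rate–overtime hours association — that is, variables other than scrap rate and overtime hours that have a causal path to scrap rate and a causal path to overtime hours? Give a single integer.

No listed variable has a causal path to both scrap rate and overtime hours, so there are no common causes.

0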